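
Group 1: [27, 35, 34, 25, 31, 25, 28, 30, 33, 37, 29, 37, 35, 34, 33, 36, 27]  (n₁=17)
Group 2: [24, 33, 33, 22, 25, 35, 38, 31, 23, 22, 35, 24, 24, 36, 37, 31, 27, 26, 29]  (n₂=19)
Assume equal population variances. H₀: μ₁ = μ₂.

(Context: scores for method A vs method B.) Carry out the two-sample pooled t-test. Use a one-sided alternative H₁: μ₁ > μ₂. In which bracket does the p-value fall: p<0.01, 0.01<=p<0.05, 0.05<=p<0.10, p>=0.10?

p-value bracket: 0.05<=p<0.10

x̄₁=31.529, s₁=4.094, n₁=17
x̄₂=29.211, s₂=5.493, n₂=19
s_p² = [16·4.094² + 18·5.493²]/34 = 23.8645
SE = √(s_p²·(1/17+1/19)) = 1.6309
t = (31.529−29.211)/1.6309 = 1.4218
df = 34
p-value (one-sided, H₁ greater) = 0.08209
→ bracket: 0.05<=p<0.10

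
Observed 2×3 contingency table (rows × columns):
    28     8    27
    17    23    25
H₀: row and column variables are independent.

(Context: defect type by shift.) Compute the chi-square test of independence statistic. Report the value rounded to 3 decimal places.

test statistic = 9.995

Row totals [63, 65], col totals [45, 31, 52], n=128
χ² = (28−22.15)²/22.15 + (8−15.26)²/15.26 + (27−25.59)²/25.59 + (17−22.85)²/22.85 + (23−15.74)²/15.74 + (25−26.41)²/26.41 = 9.9951
df = 2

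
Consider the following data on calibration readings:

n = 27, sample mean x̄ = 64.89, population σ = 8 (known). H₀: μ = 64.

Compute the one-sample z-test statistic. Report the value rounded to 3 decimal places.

SE = σ/√n = 8/√27 = 1.5396
z = (x̄−μ₀)/SE = (64.89−64)/1.5396 = 0.5781

test statistic = 0.578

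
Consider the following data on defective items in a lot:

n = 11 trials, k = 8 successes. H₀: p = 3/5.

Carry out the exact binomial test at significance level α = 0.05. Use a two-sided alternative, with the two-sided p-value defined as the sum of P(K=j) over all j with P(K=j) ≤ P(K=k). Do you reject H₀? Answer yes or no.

reject H₀: no

Exact binomial: n=11, k=8, p₀=3/5=0.6000
P(X=j) = C(n,j)·p₀^j·(1−p₀)^(n−j); p = Σ P(X=j) over j with P(X=j) ≤ P(X=8)
p-value (two-sided) = 0.54279
At α=0.05: p ≥ α → fail to reject H₀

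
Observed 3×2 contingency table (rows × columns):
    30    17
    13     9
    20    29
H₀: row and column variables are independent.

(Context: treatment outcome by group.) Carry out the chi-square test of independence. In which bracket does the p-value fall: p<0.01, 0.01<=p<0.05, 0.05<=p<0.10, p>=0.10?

Row totals [47, 22, 49], col totals [63, 55], n=118
χ² = (30−25.09)²/25.09 + (17−21.91)²/21.91 + (13−11.75)²/11.75 + (9−10.25)²/10.25 + (20−26.16)²/26.16 + (29−22.84)²/22.84 = 5.4588
df = 2
p-value (upper-tail) = 0.06526
→ bracket: 0.05<=p<0.10

p-value bracket: 0.05<=p<0.10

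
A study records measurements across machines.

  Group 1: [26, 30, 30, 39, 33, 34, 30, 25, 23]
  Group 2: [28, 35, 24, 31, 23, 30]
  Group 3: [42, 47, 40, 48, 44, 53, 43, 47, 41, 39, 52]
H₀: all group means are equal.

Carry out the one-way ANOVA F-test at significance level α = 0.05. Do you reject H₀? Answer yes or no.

Group means [30.00, 28.50, 45.09], grand mean 36.038
SSB = Σnᵢ(x̄ᵢ−x̄)² = 1570.552; SSW = ΣΣ(x−x̄ᵢ)² = 518.409
MSB = 1570.552/2 = 785.2762; MSW = 518.409/23 = 22.5395
F = MSB/MSW = 34.8400
df = (2, 23)
p-value (upper-tail) = 0.00000
At α=0.05: p < α → reject H₀

reject H₀: yes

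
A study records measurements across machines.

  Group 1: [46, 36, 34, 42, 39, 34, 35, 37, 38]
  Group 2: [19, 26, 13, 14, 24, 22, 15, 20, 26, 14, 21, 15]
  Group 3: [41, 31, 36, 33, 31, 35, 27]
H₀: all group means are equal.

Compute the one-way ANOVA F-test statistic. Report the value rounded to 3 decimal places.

Group means [37.89, 19.08, 33.43], grand mean 28.714
SSB = Σnᵢ(x̄ᵢ−x̄)² = 2026.194; SSW = ΣΣ(x−x̄ᵢ)² = 501.520
MSB = 2026.194/2 = 1013.0972; MSW = 501.520/25 = 20.0608
F = MSB/MSW = 50.5014
df = (2, 25)

test statistic = 50.501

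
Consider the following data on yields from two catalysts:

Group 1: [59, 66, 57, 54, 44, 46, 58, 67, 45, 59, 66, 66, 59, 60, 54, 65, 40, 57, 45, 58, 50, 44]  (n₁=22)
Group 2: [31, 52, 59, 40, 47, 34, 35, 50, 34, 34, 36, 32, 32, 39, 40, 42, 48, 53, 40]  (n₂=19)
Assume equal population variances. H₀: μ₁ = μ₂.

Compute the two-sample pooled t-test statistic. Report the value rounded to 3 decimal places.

x̄₁=55.409, s₁=8.387, n₁=22
x̄₂=40.947, s₂=8.276, n₂=19
s_p² = [21·8.387² + 18·8.276²]/39 = 69.4940
SE = √(s_p²·(1/22+1/19)) = 2.6108
t = (55.409−40.947)/2.6108 = 5.5391
df = 39

test statistic = 5.539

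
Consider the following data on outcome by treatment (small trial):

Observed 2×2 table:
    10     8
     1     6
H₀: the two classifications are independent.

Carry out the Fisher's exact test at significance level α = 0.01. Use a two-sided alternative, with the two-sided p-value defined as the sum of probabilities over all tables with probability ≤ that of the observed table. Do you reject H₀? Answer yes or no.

reject H₀: no

Margins: r₁=18, r₂=7, c₁=11, c₂=14, n=25
p_obs = C(18,10)·C(7,1)/C(25,11); sum pmf over tables with pmf ≤ p_obs
p-value (two-sided) = 0.09000
At α=0.01: p ≥ α → fail to reject H₀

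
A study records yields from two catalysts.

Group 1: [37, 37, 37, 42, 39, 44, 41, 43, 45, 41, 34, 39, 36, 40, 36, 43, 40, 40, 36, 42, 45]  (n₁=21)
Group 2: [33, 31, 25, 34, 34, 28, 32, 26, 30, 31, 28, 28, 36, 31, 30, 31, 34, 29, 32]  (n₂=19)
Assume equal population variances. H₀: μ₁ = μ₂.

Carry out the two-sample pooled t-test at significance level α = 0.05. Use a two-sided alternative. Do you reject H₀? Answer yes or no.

reject H₀: yes

x̄₁=39.857, s₁=3.214, n₁=21
x̄₂=30.684, s₂=2.888, n₂=19
s_p² = [20·3.214² + 18·2.888²]/38 = 9.3862
SE = √(s_p²·(1/21+1/19)) = 0.9700
t = (39.857−30.684)/0.9700 = 9.4563
df = 38
p-value (two-sided) = 0.00000
At α=0.05: p < α → reject H₀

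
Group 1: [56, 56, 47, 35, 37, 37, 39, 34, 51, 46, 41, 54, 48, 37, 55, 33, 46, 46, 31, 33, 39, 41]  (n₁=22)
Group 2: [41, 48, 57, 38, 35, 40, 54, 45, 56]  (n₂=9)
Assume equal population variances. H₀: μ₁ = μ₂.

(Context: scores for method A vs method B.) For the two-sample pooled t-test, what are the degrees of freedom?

degrees of freedom = 29

df = n₁ + n₂ − 2 = 22 + 9 − 2 = 29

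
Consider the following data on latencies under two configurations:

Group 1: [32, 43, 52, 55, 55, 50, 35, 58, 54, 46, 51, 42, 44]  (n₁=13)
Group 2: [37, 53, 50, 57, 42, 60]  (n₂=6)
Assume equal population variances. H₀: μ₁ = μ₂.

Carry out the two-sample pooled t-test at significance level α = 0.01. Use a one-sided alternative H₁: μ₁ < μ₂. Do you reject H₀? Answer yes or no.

reject H₀: no

x̄₁=47.462, s₁=7.986, n₁=13
x̄₂=49.833, s₂=8.841, n₂=6
s_p² = [12·7.986² + 5·8.841²]/17 = 68.0038
SE = √(s_p²·(1/13+1/6)) = 4.0700
t = (47.462−49.833)/4.0700 = -0.5827
df = 17
p-value (one-sided, H₁ less) = 0.28386
At α=0.01: p ≥ α → fail to reject H₀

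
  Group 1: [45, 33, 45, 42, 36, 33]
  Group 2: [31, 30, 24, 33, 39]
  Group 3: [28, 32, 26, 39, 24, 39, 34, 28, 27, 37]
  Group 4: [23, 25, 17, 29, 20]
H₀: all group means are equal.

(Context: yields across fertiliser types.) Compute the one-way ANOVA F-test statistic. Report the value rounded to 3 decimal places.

test statistic = 8.149

Group means [39.00, 31.40, 31.40, 22.80], grand mean 31.500
SSB = Σnᵢ(x̄ᵢ−x̄)² = 716.100; SSW = ΣΣ(x−x̄ᵢ)² = 644.400
MSB = 716.100/3 = 238.7000; MSW = 644.400/22 = 29.2909
F = MSB/MSW = 8.1493
df = (3, 22)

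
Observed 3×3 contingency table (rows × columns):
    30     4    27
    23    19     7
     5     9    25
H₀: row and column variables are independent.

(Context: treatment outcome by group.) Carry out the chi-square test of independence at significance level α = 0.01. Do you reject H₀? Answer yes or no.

reject H₀: yes

Row totals [61, 49, 39], col totals [58, 32, 59], n=149
χ² = (30−23.74)²/23.74 + (4−13.10)²/13.10 + (27−24.15)²/24.15 + (23−19.07)²/19.07 + (19−10.52)²/10.52 + (7−19.40)²/19.40 + (5−15.18)²/15.18 + (9−8.38)²/8.38 + (25−15.44)²/15.44 = 36.6579
df = 4
p-value (upper-tail) = 0.00000
At α=0.01: p < α → reject H₀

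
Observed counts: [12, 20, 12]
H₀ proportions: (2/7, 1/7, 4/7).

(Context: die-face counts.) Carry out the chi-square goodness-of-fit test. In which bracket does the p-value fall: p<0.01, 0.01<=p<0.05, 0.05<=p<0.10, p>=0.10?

n = 44; E_i = n·p_i = [12.57, 6.29, 25.14]
χ² = (12−12.57)²/12.57 + (20−6.29)²/6.29 + (12−25.14)²/25.14 = 36.8182
df = 2
p-value (upper-tail) = 0.00000
→ bracket: p<0.01

p-value bracket: p<0.01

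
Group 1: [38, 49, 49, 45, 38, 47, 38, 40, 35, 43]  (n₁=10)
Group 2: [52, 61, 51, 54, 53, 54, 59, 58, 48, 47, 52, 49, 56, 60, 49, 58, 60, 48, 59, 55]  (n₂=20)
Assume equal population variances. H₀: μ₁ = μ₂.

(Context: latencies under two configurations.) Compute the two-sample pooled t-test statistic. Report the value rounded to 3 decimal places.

test statistic = -6.504

x̄₁=42.200, s₁=5.095, n₁=10
x̄₂=54.150, s₂=4.568, n₂=20
s_p² = [9·5.095² + 19·4.568²]/28 = 22.5054
SE = √(s_p²·(1/10+1/20)) = 1.8373
t = (42.200−54.150)/1.8373 = -6.5040
df = 28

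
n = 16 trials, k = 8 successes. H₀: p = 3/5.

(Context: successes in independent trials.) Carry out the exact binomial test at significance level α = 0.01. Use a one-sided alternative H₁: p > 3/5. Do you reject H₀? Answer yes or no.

reject H₀: no

Exact binomial: n=16, k=8, p₀=3/5=0.6000
P(X≥8) from Σ C(n,i)·p₀^i·(1−p₀)^(n−i)
p-value (one-sided, H₁ greater) = 0.85773
At α=0.01: p ≥ α → fail to reject H₀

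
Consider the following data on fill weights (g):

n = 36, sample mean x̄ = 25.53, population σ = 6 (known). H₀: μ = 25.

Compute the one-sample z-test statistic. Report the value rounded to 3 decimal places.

test statistic = 0.530

SE = σ/√n = 6/√36 = 1.0000
z = (x̄−μ₀)/SE = (25.53−25)/1.0000 = 0.5300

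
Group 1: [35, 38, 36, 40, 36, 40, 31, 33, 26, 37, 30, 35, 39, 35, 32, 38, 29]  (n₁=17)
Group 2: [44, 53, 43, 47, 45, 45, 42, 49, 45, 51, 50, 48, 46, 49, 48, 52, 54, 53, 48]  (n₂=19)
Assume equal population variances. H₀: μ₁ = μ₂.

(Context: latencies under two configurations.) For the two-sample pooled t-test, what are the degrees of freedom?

df = n₁ + n₂ − 2 = 17 + 19 − 2 = 34

degrees of freedom = 34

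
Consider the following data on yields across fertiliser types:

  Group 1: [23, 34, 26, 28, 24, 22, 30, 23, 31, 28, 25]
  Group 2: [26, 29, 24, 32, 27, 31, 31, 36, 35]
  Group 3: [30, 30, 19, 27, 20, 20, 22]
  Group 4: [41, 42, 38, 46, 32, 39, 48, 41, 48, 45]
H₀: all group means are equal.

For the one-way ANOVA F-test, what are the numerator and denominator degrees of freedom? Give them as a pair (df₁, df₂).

k = 4 groups, N = 37 total
df = (k−1, N−k) = (4−1, 37−4) = (3, 33)

degrees of freedom = [3, 33]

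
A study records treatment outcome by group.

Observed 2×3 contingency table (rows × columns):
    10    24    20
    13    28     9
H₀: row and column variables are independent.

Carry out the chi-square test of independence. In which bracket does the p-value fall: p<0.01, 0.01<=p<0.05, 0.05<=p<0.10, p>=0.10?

p-value bracket: 0.05<=p<0.10

Row totals [54, 50], col totals [23, 52, 29], n=104
χ² = (10−11.94)²/11.94 + (24−27.00)²/27.00 + (20−15.06)²/15.06 + (13−11.06)²/11.06 + (28−25.00)²/25.00 + (9−13.94)²/13.94 = 4.7246
df = 2
p-value (upper-tail) = 0.09421
→ bracket: 0.05<=p<0.10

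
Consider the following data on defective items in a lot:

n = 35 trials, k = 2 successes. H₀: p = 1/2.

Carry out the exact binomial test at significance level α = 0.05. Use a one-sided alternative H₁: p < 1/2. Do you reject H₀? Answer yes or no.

reject H₀: yes

Exact binomial: n=35, k=2, p₀=1/2=0.5000
P(X≤2) from Σ C(n,i)·p₀^i·(1−p₀)^(n−i)
p-value (one-sided, H₁ less) = 0.00000
At α=0.05: p < α → reject H₀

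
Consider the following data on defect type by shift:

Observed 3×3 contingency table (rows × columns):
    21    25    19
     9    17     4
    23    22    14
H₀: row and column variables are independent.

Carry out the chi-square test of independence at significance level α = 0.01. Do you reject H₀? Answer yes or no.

reject H₀: no

Row totals [65, 30, 59], col totals [53, 64, 37], n=154
χ² = (21−22.37)²/22.37 + (25−27.01)²/27.01 + (19−15.62)²/15.62 + (9−10.32)²/10.32 + (17−12.47)²/12.47 + (4−7.21)²/7.21 + (23−20.31)²/20.31 + (22−24.52)²/24.52 + (14−14.18)²/14.18 = 4.8308
df = 4
p-value (upper-tail) = 0.30510
At α=0.01: p ≥ α → fail to reject H₀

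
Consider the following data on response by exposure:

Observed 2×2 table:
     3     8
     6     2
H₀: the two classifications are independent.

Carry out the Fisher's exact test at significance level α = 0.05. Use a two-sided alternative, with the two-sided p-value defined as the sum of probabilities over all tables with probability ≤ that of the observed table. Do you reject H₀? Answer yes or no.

Margins: r₁=11, r₂=8, c₁=9, c₂=10, n=19
p_obs = C(11,3)·C(8,6)/C(19,9); sum pmf over tables with pmf ≤ p_obs
p-value (two-sided) = 0.06978
At α=0.05: p ≥ α → fail to reject H₀

reject H₀: no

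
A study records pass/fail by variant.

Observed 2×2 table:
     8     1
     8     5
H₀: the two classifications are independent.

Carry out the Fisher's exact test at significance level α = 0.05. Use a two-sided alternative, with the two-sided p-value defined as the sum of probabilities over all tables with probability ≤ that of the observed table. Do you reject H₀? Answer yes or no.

Margins: r₁=9, r₂=13, c₁=16, c₂=6, n=22
p_obs = C(9,8)·C(13,8)/C(22,16); sum pmf over tables with pmf ≤ p_obs
p-value (two-sided) = 0.33304
At α=0.05: p ≥ α → fail to reject H₀

reject H₀: no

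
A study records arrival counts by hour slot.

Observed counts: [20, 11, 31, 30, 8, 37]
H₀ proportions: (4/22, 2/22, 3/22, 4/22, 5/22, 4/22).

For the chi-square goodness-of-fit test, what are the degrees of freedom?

degrees of freedom = 5

df = k − 1 = 6 − 1 = 5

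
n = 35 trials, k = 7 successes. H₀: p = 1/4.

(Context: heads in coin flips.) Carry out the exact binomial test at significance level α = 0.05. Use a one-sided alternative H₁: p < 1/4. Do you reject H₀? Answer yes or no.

reject H₀: no

Exact binomial: n=35, k=7, p₀=1/4=0.2500
P(X≤7) from Σ C(n,i)·p₀^i·(1−p₀)^(n−i)
p-value (one-sided, H₁ less) = 0.32228
At α=0.05: p ≥ α → fail to reject H₀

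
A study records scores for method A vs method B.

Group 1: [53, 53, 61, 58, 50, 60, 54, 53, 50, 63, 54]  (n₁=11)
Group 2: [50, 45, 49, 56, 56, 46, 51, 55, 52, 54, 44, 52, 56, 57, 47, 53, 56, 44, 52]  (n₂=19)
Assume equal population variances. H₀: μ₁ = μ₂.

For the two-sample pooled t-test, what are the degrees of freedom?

df = n₁ + n₂ − 2 = 11 + 19 − 2 = 28

degrees of freedom = 28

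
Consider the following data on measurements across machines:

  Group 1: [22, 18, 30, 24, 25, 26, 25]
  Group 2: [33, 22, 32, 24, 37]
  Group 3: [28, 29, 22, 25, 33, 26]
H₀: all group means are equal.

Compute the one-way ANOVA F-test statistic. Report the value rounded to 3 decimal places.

test statistic = 2.013

Group means [24.29, 29.60, 27.17], grand mean 26.722
SSB = Σnᵢ(x̄ᵢ−x̄)² = 84.149; SSW = ΣΣ(x−x̄ᵢ)² = 313.462
MSB = 84.149/2 = 42.0746; MSW = 313.462/15 = 20.8975
F = MSB/MSW = 2.0134
df = (2, 15)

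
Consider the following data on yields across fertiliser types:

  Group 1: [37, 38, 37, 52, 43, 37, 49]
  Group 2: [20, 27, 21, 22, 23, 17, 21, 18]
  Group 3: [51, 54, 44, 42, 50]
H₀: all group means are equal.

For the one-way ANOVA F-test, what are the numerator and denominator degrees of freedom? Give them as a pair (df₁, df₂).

degrees of freedom = [2, 17]

k = 3 groups, N = 20 total
df = (k−1, N−k) = (3−1, 20−3) = (2, 17)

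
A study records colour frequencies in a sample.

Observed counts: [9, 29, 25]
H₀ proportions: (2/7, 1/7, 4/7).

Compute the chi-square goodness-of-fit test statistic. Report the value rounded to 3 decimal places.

n = 63; E_i = n·p_i = [18.00, 9.00, 36.00]
χ² = (9−18.00)²/18.00 + (29−9.00)²/9.00 + (25−36.00)²/36.00 = 52.3056
df = 2

test statistic = 52.306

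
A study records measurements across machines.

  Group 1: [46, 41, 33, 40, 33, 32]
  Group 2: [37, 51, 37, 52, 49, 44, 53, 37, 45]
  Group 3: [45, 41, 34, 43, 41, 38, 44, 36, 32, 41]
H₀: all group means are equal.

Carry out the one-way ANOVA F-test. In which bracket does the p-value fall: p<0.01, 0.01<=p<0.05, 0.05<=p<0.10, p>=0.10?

p-value bracket: 0.01<=p<0.05

Group means [37.50, 45.00, 39.50], grand mean 41.000
SSB = Σnᵢ(x̄ᵢ−x̄)² = 240.000; SSW = ΣΣ(x−x̄ᵢ)² = 690.000
MSB = 240.000/2 = 120.0000; MSW = 690.000/22 = 31.3636
F = MSB/MSW = 3.8261
df = (2, 22)
p-value (upper-tail) = 0.03750
→ bracket: 0.01<=p<0.05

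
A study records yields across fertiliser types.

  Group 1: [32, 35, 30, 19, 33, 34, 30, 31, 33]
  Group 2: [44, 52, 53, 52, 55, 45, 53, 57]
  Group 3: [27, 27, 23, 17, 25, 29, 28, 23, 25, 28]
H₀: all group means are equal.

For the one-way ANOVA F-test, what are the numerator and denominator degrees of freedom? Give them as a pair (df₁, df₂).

degrees of freedom = [2, 24]

k = 3 groups, N = 27 total
df = (k−1, N−k) = (3−1, 27−3) = (2, 24)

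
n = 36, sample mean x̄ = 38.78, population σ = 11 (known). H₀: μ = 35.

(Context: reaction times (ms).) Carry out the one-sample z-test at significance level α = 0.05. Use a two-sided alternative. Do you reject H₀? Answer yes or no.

SE = σ/√n = 11/√36 = 1.8333
z = (x̄−μ₀)/SE = (38.78−35)/1.8333 = 2.0618
p-value (two-sided) = 0.03923
At α=0.05: p < α → reject H₀

reject H₀: yes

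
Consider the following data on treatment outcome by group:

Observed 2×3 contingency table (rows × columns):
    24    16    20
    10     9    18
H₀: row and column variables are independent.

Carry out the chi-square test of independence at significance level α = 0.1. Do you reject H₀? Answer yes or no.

reject H₀: no

Row totals [60, 37], col totals [34, 25, 38], n=97
χ² = (24−21.03)²/21.03 + (16−15.46)²/15.46 + (20−23.51)²/23.51 + (10−12.97)²/12.97 + (9−9.54)²/9.54 + (18−14.49)²/14.49 = 2.5179
df = 2
p-value (upper-tail) = 0.28395
At α=0.1: p ≥ α → fail to reject H₀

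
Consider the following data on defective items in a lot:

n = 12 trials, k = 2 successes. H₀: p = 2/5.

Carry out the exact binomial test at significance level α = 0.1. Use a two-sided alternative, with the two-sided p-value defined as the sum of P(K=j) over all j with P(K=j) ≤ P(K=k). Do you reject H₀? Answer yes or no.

reject H₀: no

Exact binomial: n=12, k=2, p₀=2/5=0.4000
P(X=j) = C(n,j)·p₀^j·(1−p₀)^(n−j); p = Σ P(X=j) over j with P(X=j) ≤ P(X=2)
p-value (two-sided) = 0.14075
At α=0.1: p ≥ α → fail to reject H₀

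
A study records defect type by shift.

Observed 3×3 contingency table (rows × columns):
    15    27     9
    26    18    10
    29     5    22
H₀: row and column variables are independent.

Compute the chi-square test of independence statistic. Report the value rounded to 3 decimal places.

test statistic = 26.713

Row totals [51, 54, 56], col totals [70, 50, 41], n=161
χ² = (15−22.17)²/22.17 + (27−15.84)²/15.84 + (9−12.99)²/12.99 + (26−23.48)²/23.48 + (18−16.77)²/16.77 + (10−13.75)²/13.75 + (29−24.35)²/24.35 + (5−17.39)²/17.39 + (22−14.26)²/14.26 = 26.7129
df = 4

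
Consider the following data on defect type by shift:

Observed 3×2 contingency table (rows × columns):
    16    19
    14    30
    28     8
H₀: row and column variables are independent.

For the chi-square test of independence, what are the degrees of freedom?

degrees of freedom = 2

df = (r−1)(c−1) = (3−1)·(2−1) = 2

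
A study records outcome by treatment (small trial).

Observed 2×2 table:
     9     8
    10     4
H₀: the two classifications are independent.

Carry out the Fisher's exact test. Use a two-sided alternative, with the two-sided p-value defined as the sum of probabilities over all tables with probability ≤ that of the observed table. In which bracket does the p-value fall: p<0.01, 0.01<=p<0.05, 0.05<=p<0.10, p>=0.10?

p-value bracket: p>=0.10

Margins: r₁=17, r₂=14, c₁=19, c₂=12, n=31
p_obs = C(17,9)·C(14,10)/C(31,19); sum pmf over tables with pmf ≤ p_obs
p-value (two-sided) = 0.46074
→ bracket: p>=0.10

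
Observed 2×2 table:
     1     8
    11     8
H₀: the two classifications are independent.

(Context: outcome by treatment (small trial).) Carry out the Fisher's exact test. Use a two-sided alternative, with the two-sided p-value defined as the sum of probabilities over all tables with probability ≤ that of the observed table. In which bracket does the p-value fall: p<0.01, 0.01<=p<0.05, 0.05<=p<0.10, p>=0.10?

p-value bracket: 0.01<=p<0.05

Margins: r₁=9, r₂=19, c₁=12, c₂=16, n=28
p_obs = C(9,1)·C(19,11)/C(28,12); sum pmf over tables with pmf ≤ p_obs
p-value (two-sided) = 0.03896
→ bracket: 0.01<=p<0.05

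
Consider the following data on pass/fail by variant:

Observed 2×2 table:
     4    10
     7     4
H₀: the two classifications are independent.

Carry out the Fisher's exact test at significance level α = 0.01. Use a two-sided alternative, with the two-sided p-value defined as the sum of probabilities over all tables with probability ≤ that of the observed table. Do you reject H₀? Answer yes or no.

Margins: r₁=14, r₂=11, c₁=11, c₂=14, n=25
p_obs = C(14,4)·C(11,7)/C(25,11); sum pmf over tables with pmf ≤ p_obs
p-value (two-sided) = 0.11599
At α=0.01: p ≥ α → fail to reject H₀

reject H₀: no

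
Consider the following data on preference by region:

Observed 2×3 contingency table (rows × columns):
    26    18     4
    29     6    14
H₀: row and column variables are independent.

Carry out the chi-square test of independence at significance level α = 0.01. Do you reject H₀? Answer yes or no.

reject H₀: yes

Row totals [48, 49], col totals [55, 24, 18], n=97
χ² = (26−27.22)²/27.22 + (18−11.88)²/11.88 + (4−8.91)²/8.91 + (29−27.78)²/27.78 + (6−12.12)²/12.12 + (14−9.09)²/9.09 = 11.7101
df = 2
p-value (upper-tail) = 0.00287
At α=0.01: p < α → reject H₀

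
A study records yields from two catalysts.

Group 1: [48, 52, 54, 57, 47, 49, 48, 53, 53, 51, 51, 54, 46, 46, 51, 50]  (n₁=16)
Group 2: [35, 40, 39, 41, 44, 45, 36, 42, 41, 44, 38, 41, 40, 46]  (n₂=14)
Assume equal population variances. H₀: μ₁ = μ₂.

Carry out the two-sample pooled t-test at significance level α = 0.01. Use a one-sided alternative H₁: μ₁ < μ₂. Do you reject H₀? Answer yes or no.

x̄₁=50.625, s₁=3.160, n₁=16
x̄₂=40.857, s₂=3.231, n₂=14
s_p² = [15·3.160² + 13·3.231²]/28 = 10.1952
SE = √(s_p²·(1/16+1/14)) = 1.1685
t = (50.625−40.857)/1.1685 = 8.3592
df = 28
p-value (one-sided, H₁ less) = 1.00000
At α=0.01: p ≥ α → fail to reject H₀

reject H₀: no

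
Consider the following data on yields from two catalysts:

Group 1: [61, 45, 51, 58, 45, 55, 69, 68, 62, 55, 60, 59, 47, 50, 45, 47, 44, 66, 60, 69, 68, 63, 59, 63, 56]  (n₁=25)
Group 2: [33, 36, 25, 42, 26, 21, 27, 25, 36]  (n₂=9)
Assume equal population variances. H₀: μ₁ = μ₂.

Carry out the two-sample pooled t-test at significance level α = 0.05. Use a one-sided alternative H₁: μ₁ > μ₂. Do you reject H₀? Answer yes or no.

x̄₁=57.000, s₁=8.282, n₁=25
x̄₂=30.111, s₂=6.900, n₂=9
s_p² = [24·8.282² + 8·6.900²]/32 = 63.3403
SE = √(s_p²·(1/25+1/9)) = 3.0938
t = (57.000−30.111)/3.0938 = 8.6913
df = 32
p-value (one-sided, H₁ greater) = 0.00000
At α=0.05: p < α → reject H₀

reject H₀: yes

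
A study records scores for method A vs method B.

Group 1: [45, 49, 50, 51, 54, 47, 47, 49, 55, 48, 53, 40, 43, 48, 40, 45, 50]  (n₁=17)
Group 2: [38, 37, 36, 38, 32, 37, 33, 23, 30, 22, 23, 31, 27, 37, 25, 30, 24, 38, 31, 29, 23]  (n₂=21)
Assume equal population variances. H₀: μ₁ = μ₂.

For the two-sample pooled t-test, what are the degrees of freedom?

degrees of freedom = 36

df = n₁ + n₂ − 2 = 17 + 21 − 2 = 36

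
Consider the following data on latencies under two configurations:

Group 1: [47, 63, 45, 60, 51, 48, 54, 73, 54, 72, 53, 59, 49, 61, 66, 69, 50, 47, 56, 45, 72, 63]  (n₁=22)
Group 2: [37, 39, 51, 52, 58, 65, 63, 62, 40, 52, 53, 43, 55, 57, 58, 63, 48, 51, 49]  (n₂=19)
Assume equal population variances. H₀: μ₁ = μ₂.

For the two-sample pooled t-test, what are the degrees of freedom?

degrees of freedom = 39

df = n₁ + n₂ − 2 = 22 + 19 − 2 = 39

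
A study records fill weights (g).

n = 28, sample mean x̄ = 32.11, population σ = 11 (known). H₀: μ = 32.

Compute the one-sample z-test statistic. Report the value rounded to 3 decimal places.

SE = σ/√n = 11/√28 = 2.0788
z = (x̄−μ₀)/SE = (32.11−32)/2.0788 = 0.0529

test statistic = 0.053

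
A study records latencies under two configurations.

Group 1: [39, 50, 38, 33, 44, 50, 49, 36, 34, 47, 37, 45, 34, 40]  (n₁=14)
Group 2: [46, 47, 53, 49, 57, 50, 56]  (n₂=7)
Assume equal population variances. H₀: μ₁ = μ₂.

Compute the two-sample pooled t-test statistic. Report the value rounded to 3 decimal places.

test statistic = -3.798

x̄₁=41.143, s₁=6.225, n₁=14
x̄₂=51.143, s₂=4.298, n₂=7
s_p² = [13·6.225² + 6·4.298²]/19 = 32.3459
SE = √(s_p²·(1/14+1/7)) = 2.6327
t = (41.143−51.143)/2.6327 = -3.7983
df = 19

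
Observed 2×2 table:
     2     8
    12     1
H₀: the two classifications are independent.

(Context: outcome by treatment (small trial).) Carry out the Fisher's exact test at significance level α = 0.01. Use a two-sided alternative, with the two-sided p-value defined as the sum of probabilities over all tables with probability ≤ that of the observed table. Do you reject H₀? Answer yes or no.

reject H₀: yes

Margins: r₁=10, r₂=13, c₁=14, c₂=9, n=23
p_obs = C(10,2)·C(13,12)/C(23,14); sum pmf over tables with pmf ≤ p_obs
p-value (two-sided) = 0.00073
At α=0.01: p < α → reject H₀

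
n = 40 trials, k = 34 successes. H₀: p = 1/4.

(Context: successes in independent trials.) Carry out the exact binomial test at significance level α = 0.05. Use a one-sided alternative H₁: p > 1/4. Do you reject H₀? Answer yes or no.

reject H₀: yes

Exact binomial: n=40, k=34, p₀=1/4=0.2500
P(X≥34) from Σ C(n,i)·p₀^i·(1−p₀)^(n−i)
p-value (one-sided, H₁ greater) = 0.00000
At α=0.05: p < α → reject H₀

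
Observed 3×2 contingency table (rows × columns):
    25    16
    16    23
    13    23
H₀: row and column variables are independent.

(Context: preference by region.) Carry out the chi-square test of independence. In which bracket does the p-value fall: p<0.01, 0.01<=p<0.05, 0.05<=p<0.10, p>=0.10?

Row totals [41, 39, 36], col totals [54, 62], n=116
χ² = (25−19.09)²/19.09 + (16−21.91)²/21.91 + (16−18.16)²/18.16 + (23−20.84)²/20.84 + (13−16.76)²/16.76 + (23−19.24)²/19.24 = 5.4842
df = 2
p-value (upper-tail) = 0.06444
→ bracket: 0.05<=p<0.10

p-value bracket: 0.05<=p<0.10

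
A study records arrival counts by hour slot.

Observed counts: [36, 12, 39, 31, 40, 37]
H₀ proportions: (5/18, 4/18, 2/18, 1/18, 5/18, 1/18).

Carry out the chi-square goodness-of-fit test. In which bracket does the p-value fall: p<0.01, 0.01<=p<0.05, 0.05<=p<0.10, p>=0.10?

p-value bracket: p<0.01

n = 195; E_i = n·p_i = [54.17, 43.33, 21.67, 10.83, 54.17, 10.83]
χ² = (36−54.17)²/54.17 + (12−43.33)²/43.33 + (39−21.67)²/21.67 + (31−10.83)²/10.83 + (40−54.17)²/54.17 + (37−10.83)²/10.83 = 147.0646
df = 5
p-value (upper-tail) = 0.00000
→ bracket: p<0.01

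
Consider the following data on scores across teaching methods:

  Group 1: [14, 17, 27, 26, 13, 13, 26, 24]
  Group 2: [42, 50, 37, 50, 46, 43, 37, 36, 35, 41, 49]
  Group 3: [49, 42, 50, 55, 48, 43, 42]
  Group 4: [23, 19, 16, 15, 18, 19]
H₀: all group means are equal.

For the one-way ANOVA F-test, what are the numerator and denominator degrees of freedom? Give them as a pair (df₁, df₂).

degrees of freedom = [3, 28]

k = 4 groups, N = 32 total
df = (k−1, N−k) = (4−1, 32−4) = (3, 28)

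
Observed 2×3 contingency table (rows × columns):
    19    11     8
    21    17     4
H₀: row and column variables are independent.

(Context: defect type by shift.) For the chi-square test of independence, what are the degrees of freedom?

degrees of freedom = 2

df = (r−1)(c−1) = (2−1)·(3−1) = 2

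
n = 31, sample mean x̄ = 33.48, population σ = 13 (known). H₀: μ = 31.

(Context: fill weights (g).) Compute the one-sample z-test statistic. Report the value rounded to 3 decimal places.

test statistic = 1.062

SE = σ/√n = 13/√31 = 2.3349
z = (x̄−μ₀)/SE = (33.48−31)/2.3349 = 1.0622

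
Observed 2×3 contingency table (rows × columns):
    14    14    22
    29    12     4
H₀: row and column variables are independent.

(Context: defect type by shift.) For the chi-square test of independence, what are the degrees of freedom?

df = (r−1)(c−1) = (2−1)·(3−1) = 2

degrees of freedom = 2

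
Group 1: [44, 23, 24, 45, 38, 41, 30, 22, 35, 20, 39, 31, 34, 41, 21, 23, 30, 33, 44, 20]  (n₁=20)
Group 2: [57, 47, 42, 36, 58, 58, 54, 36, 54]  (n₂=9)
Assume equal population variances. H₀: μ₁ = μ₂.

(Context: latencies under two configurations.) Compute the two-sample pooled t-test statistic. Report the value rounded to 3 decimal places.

x̄₁=31.900, s₁=8.771, n₁=20
x̄₂=49.111, s₂=9.130, n₂=9
s_p² = [19·8.771² + 8·9.130²]/27 = 78.8403
SE = √(s_p²·(1/20+1/9)) = 3.5640
t = (31.900−49.111)/3.5640 = -4.8292
df = 27

test statistic = -4.829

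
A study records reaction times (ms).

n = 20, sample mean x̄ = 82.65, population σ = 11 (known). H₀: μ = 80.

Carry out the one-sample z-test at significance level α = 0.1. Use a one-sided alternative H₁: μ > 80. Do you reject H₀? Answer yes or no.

SE = σ/√n = 11/√20 = 2.4597
z = (x̄−μ₀)/SE = (82.65−80)/2.4597 = 1.0774
p-value (one-sided, H₁ greater) = 0.14066
At α=0.1: p ≥ α → fail to reject H₀

reject H₀: no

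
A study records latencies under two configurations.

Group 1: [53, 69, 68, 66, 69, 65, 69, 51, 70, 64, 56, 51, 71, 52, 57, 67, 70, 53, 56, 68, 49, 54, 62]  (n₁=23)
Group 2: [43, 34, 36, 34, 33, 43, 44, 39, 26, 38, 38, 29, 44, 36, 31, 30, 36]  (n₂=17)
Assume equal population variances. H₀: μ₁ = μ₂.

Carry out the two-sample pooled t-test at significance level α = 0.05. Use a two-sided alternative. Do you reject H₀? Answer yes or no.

x̄₁=61.304, s₁=7.701, n₁=23
x̄₂=36.118, s₂=5.419, n₂=17
s_p² = [22·7.701² + 16·5.419²]/38 = 46.7009
SE = √(s_p²·(1/23+1/17)) = 2.1858
t = (61.304−36.118)/2.1858 = 11.5230
df = 38
p-value (two-sided) = 0.00000
At α=0.05: p < α → reject H₀

reject H₀: yes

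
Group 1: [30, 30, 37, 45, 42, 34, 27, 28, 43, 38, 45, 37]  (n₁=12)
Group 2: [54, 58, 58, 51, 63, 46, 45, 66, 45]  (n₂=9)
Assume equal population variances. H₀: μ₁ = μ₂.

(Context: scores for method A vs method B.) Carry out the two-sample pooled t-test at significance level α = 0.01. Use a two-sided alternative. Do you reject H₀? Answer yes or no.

reject H₀: yes

x̄₁=36.333, s₁=6.555, n₁=12
x̄₂=54.000, s₂=7.842, n₂=9
s_p² = [11·6.555² + 8·7.842²]/19 = 50.7719
SE = √(s_p²·(1/12+1/9)) = 3.1420
t = (36.333−54.000)/3.1420 = -5.6227
df = 19
p-value (two-sided) = 0.00002
At α=0.01: p < α → reject H₀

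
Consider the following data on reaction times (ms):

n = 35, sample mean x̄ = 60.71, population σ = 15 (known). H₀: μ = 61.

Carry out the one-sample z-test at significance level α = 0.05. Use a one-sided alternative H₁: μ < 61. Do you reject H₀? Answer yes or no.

SE = σ/√n = 15/√35 = 2.5355
z = (x̄−μ₀)/SE = (60.71−61)/2.5355 = -0.1144
p-value (one-sided, H₁ less) = 0.45447
At α=0.05: p ≥ α → fail to reject H₀

reject H₀: no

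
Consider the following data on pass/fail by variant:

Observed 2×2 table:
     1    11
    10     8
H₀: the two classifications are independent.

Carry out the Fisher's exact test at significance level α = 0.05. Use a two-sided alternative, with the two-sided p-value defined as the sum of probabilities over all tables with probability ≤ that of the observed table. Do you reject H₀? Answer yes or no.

Margins: r₁=12, r₂=18, c₁=11, c₂=19, n=30
p_obs = C(12,1)·C(18,10)/C(30,11); sum pmf over tables with pmf ≤ p_obs
p-value (two-sided) = 0.01823
At α=0.05: p < α → reject H₀

reject H₀: yes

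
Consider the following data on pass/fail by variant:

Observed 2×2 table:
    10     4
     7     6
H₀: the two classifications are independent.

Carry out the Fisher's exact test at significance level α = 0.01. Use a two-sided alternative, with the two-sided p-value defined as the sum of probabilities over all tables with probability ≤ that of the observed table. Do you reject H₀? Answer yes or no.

reject H₀: no

Margins: r₁=14, r₂=13, c₁=17, c₂=10, n=27
p_obs = C(14,10)·C(13,7)/C(27,17); sum pmf over tables with pmf ≤ p_obs
p-value (two-sided) = 0.44007
At α=0.01: p ≥ α → fail to reject H₀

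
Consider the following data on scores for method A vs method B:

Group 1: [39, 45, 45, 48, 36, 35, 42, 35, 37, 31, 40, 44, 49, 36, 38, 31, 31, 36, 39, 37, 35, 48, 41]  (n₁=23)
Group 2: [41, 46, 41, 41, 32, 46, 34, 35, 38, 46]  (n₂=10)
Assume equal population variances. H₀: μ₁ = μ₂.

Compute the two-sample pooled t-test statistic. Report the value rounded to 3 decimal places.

x̄₁=39.043, s₁=5.431, n₁=23
x̄₂=40.000, s₂=5.164, n₂=10
s_p² = [22·5.431² + 9·5.164²]/31 = 28.6760
SE = √(s_p²·(1/23+1/10)) = 2.0284
t = (39.043−40.000)/2.0284 = -0.4716
df = 31

test statistic = -0.472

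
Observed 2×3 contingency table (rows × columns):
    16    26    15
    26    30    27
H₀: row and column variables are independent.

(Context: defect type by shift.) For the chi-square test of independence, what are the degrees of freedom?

degrees of freedom = 2

df = (r−1)(c−1) = (2−1)·(3−1) = 2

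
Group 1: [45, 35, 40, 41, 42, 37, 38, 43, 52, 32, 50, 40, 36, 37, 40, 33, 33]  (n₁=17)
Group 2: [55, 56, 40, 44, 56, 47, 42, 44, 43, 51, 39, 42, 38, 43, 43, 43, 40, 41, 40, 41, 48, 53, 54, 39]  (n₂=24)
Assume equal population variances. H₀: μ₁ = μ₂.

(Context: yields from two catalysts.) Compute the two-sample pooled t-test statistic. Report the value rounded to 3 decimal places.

x̄₁=39.647, s₁=5.623, n₁=17
x̄₂=45.083, s₂=5.897, n₂=24
s_p² = [16·5.623² + 23·5.897²]/39 = 33.4799
SE = √(s_p²·(1/17+1/24)) = 1.8342
t = (39.647−45.083)/1.8342 = -2.9638
df = 39

test statistic = -2.964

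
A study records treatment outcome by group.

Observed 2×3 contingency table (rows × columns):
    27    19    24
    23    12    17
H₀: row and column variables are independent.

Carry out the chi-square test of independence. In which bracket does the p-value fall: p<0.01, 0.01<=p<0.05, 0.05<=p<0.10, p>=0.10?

Row totals [70, 52], col totals [50, 31, 41], n=122
χ² = (27−28.69)²/28.69 + (19−17.79)²/17.79 + (24−23.52)²/23.52 + (23−21.31)²/21.31 + (12−13.21)²/13.21 + (17−17.48)²/17.48 = 0.4498
df = 2
p-value (upper-tail) = 0.79859
→ bracket: p>=0.10

p-value bracket: p>=0.10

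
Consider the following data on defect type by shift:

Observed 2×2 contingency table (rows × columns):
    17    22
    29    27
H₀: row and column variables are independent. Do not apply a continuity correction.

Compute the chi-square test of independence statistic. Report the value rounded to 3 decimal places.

Row totals [39, 56], col totals [46, 49], n=95
χ² = (17−18.88)²/18.88 + (22−20.12)²/20.12 + (29−27.12)²/27.12 + (27−28.88)²/28.88 = 0.6183
df = 1

test statistic = 0.618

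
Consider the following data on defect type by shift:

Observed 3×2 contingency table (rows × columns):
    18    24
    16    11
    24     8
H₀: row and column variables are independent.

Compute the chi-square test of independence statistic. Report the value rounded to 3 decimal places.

test statistic = 7.726

Row totals [42, 27, 32], col totals [58, 43], n=101
χ² = (18−24.12)²/24.12 + (24−17.88)²/17.88 + (16−15.50)²/15.50 + (11−11.50)²/11.50 + (24−18.38)²/18.38 + (8−13.62)²/13.62 = 7.7258
df = 2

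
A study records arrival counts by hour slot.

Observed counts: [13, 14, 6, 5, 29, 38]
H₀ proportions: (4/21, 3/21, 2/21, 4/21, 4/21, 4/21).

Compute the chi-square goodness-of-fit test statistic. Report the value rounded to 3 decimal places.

n = 105; E_i = n·p_i = [20.00, 15.00, 10.00, 20.00, 20.00, 20.00]
χ² = (13−20.00)²/20.00 + (14−15.00)²/15.00 + (6−10.00)²/10.00 + (5−20.00)²/20.00 + (29−20.00)²/20.00 + (38−20.00)²/20.00 = 35.6167
df = 5

test statistic = 35.617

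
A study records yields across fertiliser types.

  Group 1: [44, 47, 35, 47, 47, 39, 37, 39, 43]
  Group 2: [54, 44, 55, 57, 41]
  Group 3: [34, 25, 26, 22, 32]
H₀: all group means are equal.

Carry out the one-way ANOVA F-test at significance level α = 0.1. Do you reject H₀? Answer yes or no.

Group means [42.00, 50.20, 27.80], grand mean 40.421
SSB = Σnᵢ(x̄ᵢ−x̄)² = 1297.032; SSW = ΣΣ(x−x̄ᵢ)² = 479.600
MSB = 1297.032/2 = 648.5158; MSW = 479.600/16 = 29.9750
F = MSB/MSW = 21.6352
df = (2, 16)
p-value (upper-tail) = 0.00003
At α=0.1: p < α → reject H₀

reject H₀: yes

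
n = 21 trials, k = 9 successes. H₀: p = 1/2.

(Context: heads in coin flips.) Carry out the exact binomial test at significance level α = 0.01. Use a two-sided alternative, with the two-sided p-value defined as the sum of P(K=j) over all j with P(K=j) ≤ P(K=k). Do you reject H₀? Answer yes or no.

Exact binomial: n=21, k=9, p₀=1/2=0.5000
P(X=j) = C(n,j)·p₀^j·(1−p₀)^(n−j); p = Σ P(X=j) over j with P(X=j) ≤ P(X=9)
p-value (two-sided) = 0.66362
At α=0.01: p ≥ α → fail to reject H₀

reject H₀: no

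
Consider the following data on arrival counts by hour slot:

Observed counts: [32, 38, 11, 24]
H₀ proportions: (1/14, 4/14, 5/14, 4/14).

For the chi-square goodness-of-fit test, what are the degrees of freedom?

df = k − 1 = 4 − 1 = 3

degrees of freedom = 3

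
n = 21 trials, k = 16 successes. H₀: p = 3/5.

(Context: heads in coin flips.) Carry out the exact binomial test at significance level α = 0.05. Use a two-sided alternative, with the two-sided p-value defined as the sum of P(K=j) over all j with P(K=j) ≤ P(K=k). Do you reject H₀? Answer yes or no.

reject H₀: no

Exact binomial: n=21, k=16, p₀=3/5=0.6000
P(X=j) = C(n,j)·p₀^j·(1−p₀)^(n−j); p = Σ P(X=j) over j with P(X=j) ≤ P(X=16)
p-value (two-sided) = 0.18066
At α=0.05: p ≥ α → fail to reject H₀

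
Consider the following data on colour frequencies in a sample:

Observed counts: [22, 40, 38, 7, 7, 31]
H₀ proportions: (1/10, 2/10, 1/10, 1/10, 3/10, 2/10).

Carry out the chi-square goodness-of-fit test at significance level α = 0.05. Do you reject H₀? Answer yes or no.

n = 145; E_i = n·p_i = [14.50, 29.00, 14.50, 14.50, 43.50, 29.00]
χ² = (22−14.50)²/14.50 + (40−29.00)²/29.00 + (38−14.50)²/14.50 + (7−14.50)²/14.50 + (7−43.50)²/43.50 + (31−29.00)²/29.00 = 80.7816
df = 5
p-value (upper-tail) = 0.00000
At α=0.05: p < α → reject H₀

reject H₀: yes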